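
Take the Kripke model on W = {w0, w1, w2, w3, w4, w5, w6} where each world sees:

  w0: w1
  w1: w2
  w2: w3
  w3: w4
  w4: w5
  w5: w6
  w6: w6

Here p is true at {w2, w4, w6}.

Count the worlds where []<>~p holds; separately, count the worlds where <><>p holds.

For []<>~p:
w0: successors {w1}; <>~p there: w1:F. ✗
w1: successors {w2}; <>~p there: w2:T. ✓
w2: successors {w3}; <>~p there: w3:F. ✗
w3: successors {w4}; <>~p there: w4:T. ✓
w4: successors {w5}; <>~p there: w5:F. ✗
w5: successors {w6}; <>~p there: w6:F. ✗
w6: successors {w6}; <>~p there: w6:F. ✗
— 2 worlds.
For <><>p:
w0: successors {w1}; <>p there: w1:T. ✓
w1: successors {w2}; <>p there: w2:F. ✗
w2: successors {w3}; <>p there: w3:T. ✓
w3: successors {w4}; <>p there: w4:F. ✗
w4: successors {w5}; <>p there: w5:T. ✓
w5: successors {w6}; <>p there: w6:T. ✓
w6: successors {w6}; <>p there: w6:T. ✓
— 5 worlds.

2 and 5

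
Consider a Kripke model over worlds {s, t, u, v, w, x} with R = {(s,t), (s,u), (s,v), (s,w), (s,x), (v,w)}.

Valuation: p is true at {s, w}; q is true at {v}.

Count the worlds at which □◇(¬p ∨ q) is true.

s: successors {t, u, v, w, x}; ◇(¬p ∨ q) there: t:F, u:F, v:F, w:F, x:F. ✗
t: no successors, so □◇(¬p ∨ q) holds vacuously. ✓
u: no successors, so □◇(¬p ∨ q) holds vacuously. ✓
v: successors {w}; ◇(¬p ∨ q) there: w:F. ✗
w: no successors, so □◇(¬p ∨ q) holds vacuously. ✓
x: no successors, so □◇(¬p ∨ q) holds vacuously. ✓
Satisfying worlds: {t, u, w, x}.

4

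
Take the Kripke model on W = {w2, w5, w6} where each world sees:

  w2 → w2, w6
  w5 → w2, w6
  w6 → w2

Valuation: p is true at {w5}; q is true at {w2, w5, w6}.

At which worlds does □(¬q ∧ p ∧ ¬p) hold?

w2: successors {w2, w6}; ¬q ∧ p ∧ ¬p there: w2:F, w6:F. ✗
w5: successors {w2, w6}; ¬q ∧ p ∧ ¬p there: w2:F, w6:F. ✗
w6: successors {w2}; ¬q ∧ p ∧ ¬p there: w2:F. ✗

∅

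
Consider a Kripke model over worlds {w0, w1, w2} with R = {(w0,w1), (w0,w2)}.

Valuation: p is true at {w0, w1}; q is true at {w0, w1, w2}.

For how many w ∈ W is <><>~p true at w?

0

w0: successors {w1, w2}; <>~p there: w1:F, w2:F. ✗
w1: no successors, so <><>~p fails. ✗
w2: no successors, so <><>~p fails. ✗
Satisfying worlds: ∅.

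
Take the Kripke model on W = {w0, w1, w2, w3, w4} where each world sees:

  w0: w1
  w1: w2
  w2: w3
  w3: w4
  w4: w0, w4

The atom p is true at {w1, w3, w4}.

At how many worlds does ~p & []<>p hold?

w0: ~p is T, []<>p is F. ✗
w1: ~p is F, []<>p is T. ✗
w2: ~p is T, []<>p is T. ✓
w3: ~p is F, []<>p is T. ✗
w4: ~p is F, []<>p is T. ✗
Satisfying worlds: {w2}.

1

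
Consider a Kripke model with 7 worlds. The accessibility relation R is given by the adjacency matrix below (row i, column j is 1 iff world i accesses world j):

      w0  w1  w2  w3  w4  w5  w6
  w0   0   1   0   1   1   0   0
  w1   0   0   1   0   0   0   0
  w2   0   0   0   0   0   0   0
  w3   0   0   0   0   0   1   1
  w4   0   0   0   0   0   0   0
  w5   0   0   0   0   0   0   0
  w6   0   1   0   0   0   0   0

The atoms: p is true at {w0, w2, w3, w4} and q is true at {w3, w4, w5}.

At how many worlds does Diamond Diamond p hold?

w0: successors {w1, w3, w4}; Diamond p there: w1:T, w3:F, w4:F. ✓
w1: successors {w2}; Diamond p there: w2:F. ✗
w2: no successors, so Diamond Diamond p fails. ✗
w3: successors {w5, w6}; Diamond p there: w5:F, w6:F. ✗
w4: no successors, so Diamond Diamond p fails. ✗
w5: no successors, so Diamond Diamond p fails. ✗
w6: successors {w1}; Diamond p there: w1:T. ✓
Satisfying worlds: {w0, w6}.

2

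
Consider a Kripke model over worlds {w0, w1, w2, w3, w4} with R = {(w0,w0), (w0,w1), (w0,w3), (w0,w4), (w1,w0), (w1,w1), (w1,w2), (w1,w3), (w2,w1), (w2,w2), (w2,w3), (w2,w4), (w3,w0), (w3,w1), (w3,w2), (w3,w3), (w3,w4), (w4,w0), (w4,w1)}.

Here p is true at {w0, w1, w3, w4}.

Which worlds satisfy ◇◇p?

{w0, w1, w2, w3, w4}

w0: successors {w0, w1, w3, w4}; ◇p there: w0:T, w1:T, w3:T, w4:T. ✓
w1: successors {w0, w1, w2, w3}; ◇p there: w0:T, w1:T, w2:T, w3:T. ✓
w2: successors {w1, w2, w3, w4}; ◇p there: w1:T, w2:T, w3:T, w4:T. ✓
w3: successors {w0, w1, w2, w3, w4}; ◇p there: w0:T, w1:T, w2:T, w3:T, w4:T. ✓
w4: successors {w0, w1}; ◇p there: w0:T, w1:T. ✓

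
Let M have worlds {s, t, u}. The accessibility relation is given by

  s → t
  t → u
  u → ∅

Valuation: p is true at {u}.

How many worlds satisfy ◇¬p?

1

s: successors {t}; ¬p there: t:T. ✓
t: successors {u}; ¬p there: u:F. ✗
u: no successors, so ◇¬p fails. ✗
Satisfying worlds: {s}.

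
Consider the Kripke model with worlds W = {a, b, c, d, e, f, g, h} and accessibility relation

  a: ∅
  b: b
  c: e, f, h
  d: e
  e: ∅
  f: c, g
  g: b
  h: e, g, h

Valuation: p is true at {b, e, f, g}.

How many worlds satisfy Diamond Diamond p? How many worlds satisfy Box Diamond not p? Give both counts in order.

5 and 2

For Diamond Diamond p:
a: no successors, so Diamond Diamond p fails. ✗
b: successors {b}; Diamond p there: b:T. ✓
c: successors {e, f, h}; Diamond p there: e:F, f:T, h:T. ✓
d: successors {e}; Diamond p there: e:F. ✗
e: no successors, so Diamond Diamond p fails. ✗
f: successors {c, g}; Diamond p there: c:T, g:T. ✓
g: successors {b}; Diamond p there: b:T. ✓
h: successors {e, g, h}; Diamond p there: e:F, g:T, h:T. ✓
— 5 worlds.
For Box Diamond not p:
a: no successors, so Box Diamond not p holds vacuously. ✓
b: successors {b}; Diamond not p there: b:F. ✗
c: successors {e, f, h}; Diamond not p there: e:F, f:T, h:T. ✗
d: successors {e}; Diamond not p there: e:F. ✗
e: no successors, so Box Diamond not p holds vacuously. ✓
f: successors {c, g}; Diamond not p there: c:T, g:F. ✗
g: successors {b}; Diamond not p there: b:F. ✗
h: successors {e, g, h}; Diamond not p there: e:F, g:F, h:T. ✗
— 2 worlds.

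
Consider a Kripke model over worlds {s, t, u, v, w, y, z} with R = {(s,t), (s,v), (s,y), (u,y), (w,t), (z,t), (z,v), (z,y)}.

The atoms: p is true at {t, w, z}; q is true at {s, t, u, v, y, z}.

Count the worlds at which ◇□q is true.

s: successors {t, v, y}; □q there: t:T, v:T, y:T. ✓
t: no successors, so ◇□q fails. ✗
u: successors {y}; □q there: y:T. ✓
v: no successors, so ◇□q fails. ✗
w: successors {t}; □q there: t:T. ✓
y: no successors, so ◇□q fails. ✗
z: successors {t, v, y}; □q there: t:T, v:T, y:T. ✓
Satisfying worlds: {s, u, w, z}.

4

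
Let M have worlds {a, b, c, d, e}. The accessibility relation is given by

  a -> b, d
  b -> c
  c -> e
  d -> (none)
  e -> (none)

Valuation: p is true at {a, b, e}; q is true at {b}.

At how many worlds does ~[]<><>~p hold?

3

a: []<><>~p is F. ✓
b: []<><>~p is F. ✓
c: []<><>~p is F. ✓
d: []<><>~p is T. ✗
e: []<><>~p is T. ✗
Satisfying worlds: {a, b, c}.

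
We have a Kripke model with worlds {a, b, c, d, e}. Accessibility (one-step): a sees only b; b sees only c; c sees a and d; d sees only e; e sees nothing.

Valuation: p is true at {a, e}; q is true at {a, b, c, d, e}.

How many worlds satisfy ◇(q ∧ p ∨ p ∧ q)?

a: successors {b}; q ∧ p ∨ p ∧ q there: b:F. ✗
b: successors {c}; q ∧ p ∨ p ∧ q there: c:F. ✗
c: successors {a, d}; q ∧ p ∨ p ∧ q there: a:T, d:F. ✓
d: successors {e}; q ∧ p ∨ p ∧ q there: e:T. ✓
e: no successors, so ◇(q ∧ p ∨ p ∧ q) fails. ✗
Satisfying worlds: {c, d}.

2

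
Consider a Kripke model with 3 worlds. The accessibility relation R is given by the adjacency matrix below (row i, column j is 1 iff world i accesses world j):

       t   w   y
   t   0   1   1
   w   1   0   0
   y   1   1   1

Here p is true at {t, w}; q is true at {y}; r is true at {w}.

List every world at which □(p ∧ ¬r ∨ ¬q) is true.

{w}

t: successors {w, y}; p ∧ ¬r ∨ ¬q there: w:T, y:F. ✗
w: successors {t}; p ∧ ¬r ∨ ¬q there: t:T. ✓
y: successors {t, w, y}; p ∧ ¬r ∨ ¬q there: t:T, w:T, y:F. ✗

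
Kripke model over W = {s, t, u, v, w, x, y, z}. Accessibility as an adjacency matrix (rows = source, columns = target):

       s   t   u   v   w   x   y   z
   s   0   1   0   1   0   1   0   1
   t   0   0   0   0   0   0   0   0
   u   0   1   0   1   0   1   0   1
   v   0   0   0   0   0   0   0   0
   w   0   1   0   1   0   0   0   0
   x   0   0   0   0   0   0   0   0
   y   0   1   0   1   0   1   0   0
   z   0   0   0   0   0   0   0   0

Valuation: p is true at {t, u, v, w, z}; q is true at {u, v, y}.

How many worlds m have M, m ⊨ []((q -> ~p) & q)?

s: successors {t, v, x, z}; (q -> ~p) & q there: t:F, v:F, x:F, z:F. ✗
t: no successors, so []((q -> ~p) & q) holds vacuously. ✓
u: successors {t, v, x, z}; (q -> ~p) & q there: t:F, v:F, x:F, z:F. ✗
v: no successors, so []((q -> ~p) & q) holds vacuously. ✓
w: successors {t, v}; (q -> ~p) & q there: t:F, v:F. ✗
x: no successors, so []((q -> ~p) & q) holds vacuously. ✓
y: successors {t, v, x}; (q -> ~p) & q there: t:F, v:F, x:F. ✗
z: no successors, so []((q -> ~p) & q) holds vacuously. ✓
Satisfying worlds: {t, v, x, z}.

4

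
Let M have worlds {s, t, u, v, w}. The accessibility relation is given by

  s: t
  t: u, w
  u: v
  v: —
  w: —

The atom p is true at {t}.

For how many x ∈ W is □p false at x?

s: successors {t}; p there: t:T. ✓
t: successors {u, w}; p there: u:F, w:F. ✗
u: successors {v}; p there: v:F. ✗
v: no successors, so □p holds vacuously. ✓
w: no successors, so □p holds vacuously. ✓
Satisfying worlds: {s, v, w}.
So □p fails at the other 2 worlds.

2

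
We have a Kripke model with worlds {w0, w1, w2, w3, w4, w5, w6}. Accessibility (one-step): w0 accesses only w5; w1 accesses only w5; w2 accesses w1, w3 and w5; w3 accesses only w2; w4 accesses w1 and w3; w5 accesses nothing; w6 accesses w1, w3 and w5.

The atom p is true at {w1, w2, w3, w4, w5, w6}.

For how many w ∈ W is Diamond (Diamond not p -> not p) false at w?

w0: successors {w5}; Diamond not p -> not p there: w5:T. ✓
w1: successors {w5}; Diamond not p -> not p there: w5:T. ✓
w2: successors {w1, w3, w5}; Diamond not p -> not p there: w1:T, w3:T, w5:T. ✓
w3: successors {w2}; Diamond not p -> not p there: w2:T. ✓
w4: successors {w1, w3}; Diamond not p -> not p there: w1:T, w3:T. ✓
w5: no successors, so Diamond (Diamond not p -> not p) fails. ✗
w6: successors {w1, w3, w5}; Diamond not p -> not p there: w1:T, w3:T, w5:T. ✓
Satisfying worlds: {w0, w1, w2, w3, w4, w6}.
So Diamond (Diamond not p -> not p) fails at the other 1 world.

1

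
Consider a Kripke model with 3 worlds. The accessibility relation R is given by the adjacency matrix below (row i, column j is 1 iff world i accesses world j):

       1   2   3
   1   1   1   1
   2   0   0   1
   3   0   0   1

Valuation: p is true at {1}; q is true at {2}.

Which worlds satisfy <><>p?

{1}

1: successors {1, 2, 3}; <>p there: 1:T, 2:F, 3:F. ✓
2: successors {3}; <>p there: 3:F. ✗
3: successors {3}; <>p there: 3:F. ✗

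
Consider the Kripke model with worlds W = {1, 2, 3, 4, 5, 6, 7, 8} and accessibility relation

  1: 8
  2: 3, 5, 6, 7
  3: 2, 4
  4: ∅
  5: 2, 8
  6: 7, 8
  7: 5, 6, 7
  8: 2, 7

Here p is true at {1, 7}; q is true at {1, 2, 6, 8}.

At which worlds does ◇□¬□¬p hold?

1: successors {8}; □¬□¬p there: 8:T. ✓
2: successors {3, 5, 6, 7}; □¬□¬p there: 3:F, 5:T, 6:T, 7:F. ✓
3: successors {2, 4}; □¬□¬p there: 2:F, 4:T. ✓
4: no successors, so ◇□¬□¬p fails. ✗
5: successors {2, 8}; □¬□¬p there: 2:F, 8:T. ✓
6: successors {7, 8}; □¬□¬p there: 7:F, 8:T. ✓
7: successors {5, 6, 7}; □¬□¬p there: 5:T, 6:T, 7:F. ✓
8: successors {2, 7}; □¬□¬p there: 2:F, 7:F. ✗

{1, 2, 3, 5, 6, 7}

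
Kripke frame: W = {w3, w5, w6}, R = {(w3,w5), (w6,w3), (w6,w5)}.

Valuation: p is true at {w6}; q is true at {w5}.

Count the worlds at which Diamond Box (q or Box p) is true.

2

w3: successors {w5}; Box (q or Box p) there: w5:T. ✓
w5: no successors, so Diamond Box (q or Box p) fails. ✗
w6: successors {w3, w5}; Box (q or Box p) there: w3:T, w5:T. ✓
Satisfying worlds: {w3, w6}.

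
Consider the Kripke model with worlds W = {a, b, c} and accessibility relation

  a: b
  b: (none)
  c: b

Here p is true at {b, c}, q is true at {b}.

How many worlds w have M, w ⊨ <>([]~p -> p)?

a: successors {b}; []~p -> p there: b:T. ✓
b: no successors, so <>([]~p -> p) fails. ✗
c: successors {b}; []~p -> p there: b:T. ✓
Satisfying worlds: {a, c}.

2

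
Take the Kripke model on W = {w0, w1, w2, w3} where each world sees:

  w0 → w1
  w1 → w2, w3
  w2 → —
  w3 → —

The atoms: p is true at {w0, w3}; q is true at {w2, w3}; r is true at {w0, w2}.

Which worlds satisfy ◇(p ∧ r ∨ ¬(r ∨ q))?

{w0}

w0: successors {w1}; p ∧ r ∨ ¬(r ∨ q) there: w1:T. ✓
w1: successors {w2, w3}; p ∧ r ∨ ¬(r ∨ q) there: w2:F, w3:F. ✗
w2: no successors, so ◇(p ∧ r ∨ ¬(r ∨ q)) fails. ✗
w3: no successors, so ◇(p ∧ r ∨ ¬(r ∨ q)) fails. ✗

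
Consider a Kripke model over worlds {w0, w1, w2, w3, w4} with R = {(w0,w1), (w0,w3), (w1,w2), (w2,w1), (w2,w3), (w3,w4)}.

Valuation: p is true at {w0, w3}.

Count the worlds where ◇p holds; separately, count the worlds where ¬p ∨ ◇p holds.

2 and 4

For ◇p:
w0: successors {w1, w3}; p there: w1:F, w3:T. ✓
w1: successors {w2}; p there: w2:F. ✗
w2: successors {w1, w3}; p there: w1:F, w3:T. ✓
w3: successors {w4}; p there: w4:F. ✗
w4: no successors, so ◇p fails. ✗
— 2 worlds.
For ¬p ∨ ◇p:
w0: ¬p is F, ◇p is T. ✓
w1: ¬p is T, ◇p is F. ✓
w2: ¬p is T, ◇p is T. ✓
w3: ¬p is F, ◇p is F. ✗
w4: ¬p is T, ◇p is F. ✓
— 4 worlds.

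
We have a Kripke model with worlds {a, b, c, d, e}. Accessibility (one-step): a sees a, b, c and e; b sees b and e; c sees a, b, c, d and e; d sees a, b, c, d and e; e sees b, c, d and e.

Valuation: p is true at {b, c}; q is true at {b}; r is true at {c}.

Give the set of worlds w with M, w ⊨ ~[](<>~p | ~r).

∅

a: [](<>~p | ~r) is T. ✗
b: [](<>~p | ~r) is T. ✗
c: [](<>~p | ~r) is T. ✗
d: [](<>~p | ~r) is T. ✗
e: [](<>~p | ~r) is T. ✗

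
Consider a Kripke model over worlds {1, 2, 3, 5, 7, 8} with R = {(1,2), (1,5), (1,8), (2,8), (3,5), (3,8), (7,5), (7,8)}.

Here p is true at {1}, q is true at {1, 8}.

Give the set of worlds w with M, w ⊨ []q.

1: successors {2, 5, 8}; q there: 2:F, 5:F, 8:T. ✗
2: successors {8}; q there: 8:T. ✓
3: successors {5, 8}; q there: 5:F, 8:T. ✗
5: no successors, so []q holds vacuously. ✓
7: successors {5, 8}; q there: 5:F, 8:T. ✗
8: no successors, so []q holds vacuously. ✓

{2, 5, 8}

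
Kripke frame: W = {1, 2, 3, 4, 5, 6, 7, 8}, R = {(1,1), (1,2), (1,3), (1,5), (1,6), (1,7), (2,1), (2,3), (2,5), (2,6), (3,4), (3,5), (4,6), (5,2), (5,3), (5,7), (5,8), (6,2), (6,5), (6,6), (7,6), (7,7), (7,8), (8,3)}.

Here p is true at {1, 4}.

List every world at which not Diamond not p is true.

∅

1: Diamond not p is T. ✗
2: Diamond not p is T. ✗
3: Diamond not p is T. ✗
4: Diamond not p is T. ✗
5: Diamond not p is T. ✗
6: Diamond not p is T. ✗
7: Diamond not p is T. ✗
8: Diamond not p is T. ✗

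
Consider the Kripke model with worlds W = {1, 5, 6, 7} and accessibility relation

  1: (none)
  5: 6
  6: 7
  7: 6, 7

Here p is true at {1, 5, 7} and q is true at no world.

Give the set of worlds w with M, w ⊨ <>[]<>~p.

1: no successors, so <>[]<>~p fails. ✗
5: successors {6}; []<>~p there: 6:T. ✓
6: successors {7}; []<>~p there: 7:F. ✗
7: successors {6, 7}; []<>~p there: 6:T, 7:F. ✓

{5, 7}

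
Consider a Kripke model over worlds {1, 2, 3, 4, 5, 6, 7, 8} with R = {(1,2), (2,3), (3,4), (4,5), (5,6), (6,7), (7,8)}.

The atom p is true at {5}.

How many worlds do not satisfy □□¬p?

1

1: successors {2}; □¬p there: 2:T. ✓
2: successors {3}; □¬p there: 3:T. ✓
3: successors {4}; □¬p there: 4:F. ✗
4: successors {5}; □¬p there: 5:T. ✓
5: successors {6}; □¬p there: 6:T. ✓
6: successors {7}; □¬p there: 7:T. ✓
7: successors {8}; □¬p there: 8:T. ✓
8: no successors, so □□¬p holds vacuously. ✓
Satisfying worlds: {1, 2, 4, 5, 6, 7, 8}.
So □□¬p fails at the other 1 world.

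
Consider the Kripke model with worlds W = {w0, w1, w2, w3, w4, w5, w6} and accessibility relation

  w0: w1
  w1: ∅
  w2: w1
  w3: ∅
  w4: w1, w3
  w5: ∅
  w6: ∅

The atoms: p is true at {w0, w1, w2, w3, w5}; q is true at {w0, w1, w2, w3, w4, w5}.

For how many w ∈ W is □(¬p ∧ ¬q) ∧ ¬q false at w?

6

w0: □(¬p ∧ ¬q) is F, ¬q is F. ✗
w1: □(¬p ∧ ¬q) is T, ¬q is F. ✗
w2: □(¬p ∧ ¬q) is F, ¬q is F. ✗
w3: □(¬p ∧ ¬q) is T, ¬q is F. ✗
w4: □(¬p ∧ ¬q) is F, ¬q is F. ✗
w5: □(¬p ∧ ¬q) is T, ¬q is F. ✗
w6: □(¬p ∧ ¬q) is T, ¬q is T. ✓
Satisfying worlds: {w6}.
So □(¬p ∧ ¬q) ∧ ¬q fails at the other 6 worlds.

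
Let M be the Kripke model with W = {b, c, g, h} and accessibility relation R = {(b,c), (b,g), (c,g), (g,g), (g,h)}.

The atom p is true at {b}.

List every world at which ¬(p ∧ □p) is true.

{b, c, g, h}

b: p ∧ □p is F. ✓
c: p ∧ □p is F. ✓
g: p ∧ □p is F. ✓
h: p ∧ □p is F. ✓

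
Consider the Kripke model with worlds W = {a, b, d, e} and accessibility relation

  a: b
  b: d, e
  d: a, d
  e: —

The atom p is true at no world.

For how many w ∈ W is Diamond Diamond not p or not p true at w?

4

a: Diamond Diamond not p is T, not p is T. ✓
b: Diamond Diamond not p is T, not p is T. ✓
d: Diamond Diamond not p is T, not p is T. ✓
e: Diamond Diamond not p is F, not p is T. ✓
Satisfying worlds: {a, b, d, e}.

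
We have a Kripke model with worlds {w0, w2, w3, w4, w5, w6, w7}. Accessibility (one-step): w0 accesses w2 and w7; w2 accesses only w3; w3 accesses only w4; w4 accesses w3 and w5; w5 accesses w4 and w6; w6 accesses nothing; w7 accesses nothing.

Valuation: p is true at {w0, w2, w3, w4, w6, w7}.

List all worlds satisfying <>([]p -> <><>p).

w0: successors {w2, w7}; []p -> <><>p there: w2:T, w7:F. ✓
w2: successors {w3}; []p -> <><>p there: w3:T. ✓
w3: successors {w4}; []p -> <><>p there: w4:T. ✓
w4: successors {w3, w5}; []p -> <><>p there: w3:T, w5:T. ✓
w5: successors {w4, w6}; []p -> <><>p there: w4:T, w6:F. ✓
w6: no successors, so <>([]p -> <><>p) fails. ✗
w7: no successors, so <>([]p -> <><>p) fails. ✗

{w0, w2, w3, w4, w5}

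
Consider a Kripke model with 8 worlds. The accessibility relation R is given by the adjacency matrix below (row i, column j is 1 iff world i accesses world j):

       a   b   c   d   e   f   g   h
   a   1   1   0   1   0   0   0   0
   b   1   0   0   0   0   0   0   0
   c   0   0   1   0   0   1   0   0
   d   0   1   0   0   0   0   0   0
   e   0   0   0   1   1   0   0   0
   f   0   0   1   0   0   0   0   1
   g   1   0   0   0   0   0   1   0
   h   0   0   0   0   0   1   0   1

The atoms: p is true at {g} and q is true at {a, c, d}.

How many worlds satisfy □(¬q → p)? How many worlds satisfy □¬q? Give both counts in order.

2 and 2

For □(¬q → p):
a: successors {a, b, d}; ¬q → p there: a:T, b:F, d:T. ✗
b: successors {a}; ¬q → p there: a:T. ✓
c: successors {c, f}; ¬q → p there: c:T, f:F. ✗
d: successors {b}; ¬q → p there: b:F. ✗
e: successors {d, e}; ¬q → p there: d:T, e:F. ✗
f: successors {c, h}; ¬q → p there: c:T, h:F. ✗
g: successors {a, g}; ¬q → p there: a:T, g:T. ✓
h: successors {f, h}; ¬q → p there: f:F, h:F. ✗
— 2 worlds.
For □¬q:
a: successors {a, b, d}; ¬q there: a:F, b:T, d:F. ✗
b: successors {a}; ¬q there: a:F. ✗
c: successors {c, f}; ¬q there: c:F, f:T. ✗
d: successors {b}; ¬q there: b:T. ✓
e: successors {d, e}; ¬q there: d:F, e:T. ✗
f: successors {c, h}; ¬q there: c:F, h:T. ✗
g: successors {a, g}; ¬q there: a:F, g:T. ✗
h: successors {f, h}; ¬q there: f:T, h:T. ✓
— 2 worlds.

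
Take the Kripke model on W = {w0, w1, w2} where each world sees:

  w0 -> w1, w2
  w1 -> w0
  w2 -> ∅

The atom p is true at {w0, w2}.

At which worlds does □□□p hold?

{w1, w2}

w0: successors {w1, w2}; □□p there: w1:F, w2:T. ✗
w1: successors {w0}; □□p there: w0:T. ✓
w2: no successors, so □□□p holds vacuously. ✓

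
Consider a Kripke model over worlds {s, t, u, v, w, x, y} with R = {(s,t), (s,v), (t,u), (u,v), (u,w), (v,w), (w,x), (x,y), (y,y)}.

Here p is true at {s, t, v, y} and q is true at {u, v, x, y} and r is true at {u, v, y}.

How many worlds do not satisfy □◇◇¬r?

5

s: successors {t, v}; ◇◇¬r there: t:T, v:T. ✓
t: successors {u}; ◇◇¬r there: u:T. ✓
u: successors {v, w}; ◇◇¬r there: v:T, w:F. ✗
v: successors {w}; ◇◇¬r there: w:F. ✗
w: successors {x}; ◇◇¬r there: x:F. ✗
x: successors {y}; ◇◇¬r there: y:F. ✗
y: successors {y}; ◇◇¬r there: y:F. ✗
Satisfying worlds: {s, t}.
So □◇◇¬r fails at the other 5 worlds.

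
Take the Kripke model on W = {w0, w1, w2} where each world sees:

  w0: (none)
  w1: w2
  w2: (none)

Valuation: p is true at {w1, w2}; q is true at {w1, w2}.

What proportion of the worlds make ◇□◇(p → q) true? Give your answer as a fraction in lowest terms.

1/3

w0: no successors, so ◇□◇(p → q) fails. ✗
w1: successors {w2}; □◇(p → q) there: w2:T. ✓
w2: no successors, so ◇□◇(p → q) fails. ✗
That's 1 of 3 worlds, so 1/3.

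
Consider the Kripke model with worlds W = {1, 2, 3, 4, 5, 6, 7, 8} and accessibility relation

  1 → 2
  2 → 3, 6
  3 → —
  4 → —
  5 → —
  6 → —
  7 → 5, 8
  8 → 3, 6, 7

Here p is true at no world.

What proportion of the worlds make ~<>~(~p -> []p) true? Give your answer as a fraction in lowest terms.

5/8

1: <>~(~p -> []p) is T. ✗
2: <>~(~p -> []p) is F. ✓
3: <>~(~p -> []p) is F. ✓
4: <>~(~p -> []p) is F. ✓
5: <>~(~p -> []p) is F. ✓
6: <>~(~p -> []p) is F. ✓
7: <>~(~p -> []p) is T. ✗
8: <>~(~p -> []p) is T. ✗
That's 5 of 8 worlds, so 5/8.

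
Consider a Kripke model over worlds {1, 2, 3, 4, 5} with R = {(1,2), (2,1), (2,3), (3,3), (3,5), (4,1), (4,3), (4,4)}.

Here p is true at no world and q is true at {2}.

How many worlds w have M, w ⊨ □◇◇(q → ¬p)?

1: successors {2}; ◇◇(q → ¬p) there: 2:T. ✓
2: successors {1, 3}; ◇◇(q → ¬p) there: 1:T, 3:T. ✓
3: successors {3, 5}; ◇◇(q → ¬p) there: 3:T, 5:F. ✗
4: successors {1, 3, 4}; ◇◇(q → ¬p) there: 1:T, 3:T, 4:T. ✓
5: no successors, so □◇◇(q → ¬p) holds vacuously. ✓
Satisfying worlds: {1, 2, 4, 5}.

4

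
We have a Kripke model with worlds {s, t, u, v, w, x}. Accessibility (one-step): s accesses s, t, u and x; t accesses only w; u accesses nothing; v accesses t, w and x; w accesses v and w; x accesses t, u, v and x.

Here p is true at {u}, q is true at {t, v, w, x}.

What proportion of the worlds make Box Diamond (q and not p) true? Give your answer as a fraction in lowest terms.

2/3

s: successors {s, t, u, x}; Diamond (q and not p) there: s:T, t:T, u:F, x:T. ✗
t: successors {w}; Diamond (q and not p) there: w:T. ✓
u: no successors, so Box Diamond (q and not p) holds vacuously. ✓
v: successors {t, w, x}; Diamond (q and not p) there: t:T, w:T, x:T. ✓
w: successors {v, w}; Diamond (q and not p) there: v:T, w:T. ✓
x: successors {t, u, v, x}; Diamond (q and not p) there: t:T, u:F, v:T, x:T. ✗
That's 4 of 6 worlds, so 4/6 = 2/3.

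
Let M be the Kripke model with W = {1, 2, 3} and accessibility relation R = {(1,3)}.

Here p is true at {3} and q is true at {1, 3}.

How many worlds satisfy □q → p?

1

1: □q is T, p is F. ✗
2: □q is T, p is F. ✗
3: □q is T, p is T. ✓
Satisfying worlds: {3}.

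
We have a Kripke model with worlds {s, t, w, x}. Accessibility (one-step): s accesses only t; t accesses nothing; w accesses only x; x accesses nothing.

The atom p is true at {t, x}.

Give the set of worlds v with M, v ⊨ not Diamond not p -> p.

{t, x}

s: not Diamond not p is T, p is F. ✗
t: not Diamond not p is T, p is T. ✓
w: not Diamond not p is T, p is F. ✗
x: not Diamond not p is T, p is T. ✓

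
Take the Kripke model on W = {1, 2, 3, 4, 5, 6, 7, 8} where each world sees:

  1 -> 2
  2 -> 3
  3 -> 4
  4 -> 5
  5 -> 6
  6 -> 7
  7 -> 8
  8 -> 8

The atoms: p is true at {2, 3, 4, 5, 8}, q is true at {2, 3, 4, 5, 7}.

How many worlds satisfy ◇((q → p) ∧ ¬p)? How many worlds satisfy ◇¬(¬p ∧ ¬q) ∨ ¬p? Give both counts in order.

1 and 7

For ◇((q → p) ∧ ¬p):
1: successors {2}; (q → p) ∧ ¬p there: 2:F. ✗
2: successors {3}; (q → p) ∧ ¬p there: 3:F. ✗
3: successors {4}; (q → p) ∧ ¬p there: 4:F. ✗
4: successors {5}; (q → p) ∧ ¬p there: 5:F. ✗
5: successors {6}; (q → p) ∧ ¬p there: 6:T. ✓
6: successors {7}; (q → p) ∧ ¬p there: 7:F. ✗
7: successors {8}; (q → p) ∧ ¬p there: 8:F. ✗
8: successors {8}; (q → p) ∧ ¬p there: 8:F. ✗
— 1 world.
For ◇¬(¬p ∧ ¬q) ∨ ¬p:
1: ◇¬(¬p ∧ ¬q) is T, ¬p is T. ✓
2: ◇¬(¬p ∧ ¬q) is T, ¬p is F. ✓
3: ◇¬(¬p ∧ ¬q) is T, ¬p is F. ✓
4: ◇¬(¬p ∧ ¬q) is T, ¬p is F. ✓
5: ◇¬(¬p ∧ ¬q) is F, ¬p is F. ✗
6: ◇¬(¬p ∧ ¬q) is T, ¬p is T. ✓
7: ◇¬(¬p ∧ ¬q) is T, ¬p is T. ✓
8: ◇¬(¬p ∧ ¬q) is T, ¬p is F. ✓
— 7 worlds.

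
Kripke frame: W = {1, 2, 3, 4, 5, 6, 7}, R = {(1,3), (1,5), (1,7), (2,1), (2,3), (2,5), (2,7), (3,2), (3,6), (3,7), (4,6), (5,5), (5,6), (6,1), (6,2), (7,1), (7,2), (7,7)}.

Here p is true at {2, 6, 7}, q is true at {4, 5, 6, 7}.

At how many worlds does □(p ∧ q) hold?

1

1: successors {3, 5, 7}; p ∧ q there: 3:F, 5:F, 7:T. ✗
2: successors {1, 3, 5, 7}; p ∧ q there: 1:F, 3:F, 5:F, 7:T. ✗
3: successors {2, 6, 7}; p ∧ q there: 2:F, 6:T, 7:T. ✗
4: successors {6}; p ∧ q there: 6:T. ✓
5: successors {5, 6}; p ∧ q there: 5:F, 6:T. ✗
6: successors {1, 2}; p ∧ q there: 1:F, 2:F. ✗
7: successors {1, 2, 7}; p ∧ q there: 1:F, 2:F, 7:T. ✗
Satisfying worlds: {4}.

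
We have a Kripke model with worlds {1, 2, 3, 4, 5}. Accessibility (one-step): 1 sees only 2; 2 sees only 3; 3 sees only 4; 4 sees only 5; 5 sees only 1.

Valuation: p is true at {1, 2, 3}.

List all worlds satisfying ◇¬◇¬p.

{1, 4, 5}

1: successors {2}; ¬◇¬p there: 2:T. ✓
2: successors {3}; ¬◇¬p there: 3:F. ✗
3: successors {4}; ¬◇¬p there: 4:F. ✗
4: successors {5}; ¬◇¬p there: 5:T. ✓
5: successors {1}; ¬◇¬p there: 1:T. ✓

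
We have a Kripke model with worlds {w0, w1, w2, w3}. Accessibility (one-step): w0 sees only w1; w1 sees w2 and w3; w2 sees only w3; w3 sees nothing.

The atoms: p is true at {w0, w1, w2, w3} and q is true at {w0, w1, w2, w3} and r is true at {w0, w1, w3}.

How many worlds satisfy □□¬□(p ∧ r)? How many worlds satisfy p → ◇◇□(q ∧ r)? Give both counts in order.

For □□¬□(p ∧ r):
w0: successors {w1}; □¬□(p ∧ r) there: w1:F. ✗
w1: successors {w2, w3}; □¬□(p ∧ r) there: w2:F, w3:T. ✗
w2: successors {w3}; □¬□(p ∧ r) there: w3:T. ✓
w3: no successors, so □□¬□(p ∧ r) holds vacuously. ✓
— 2 worlds.
For p → ◇◇□(q ∧ r):
w0: p is T, ◇◇□(q ∧ r) is T. ✓
w1: p is T, ◇◇□(q ∧ r) is T. ✓
w2: p is T, ◇◇□(q ∧ r) is F. ✗
w3: p is T, ◇◇□(q ∧ r) is F. ✗
— 2 worlds.

2 and 2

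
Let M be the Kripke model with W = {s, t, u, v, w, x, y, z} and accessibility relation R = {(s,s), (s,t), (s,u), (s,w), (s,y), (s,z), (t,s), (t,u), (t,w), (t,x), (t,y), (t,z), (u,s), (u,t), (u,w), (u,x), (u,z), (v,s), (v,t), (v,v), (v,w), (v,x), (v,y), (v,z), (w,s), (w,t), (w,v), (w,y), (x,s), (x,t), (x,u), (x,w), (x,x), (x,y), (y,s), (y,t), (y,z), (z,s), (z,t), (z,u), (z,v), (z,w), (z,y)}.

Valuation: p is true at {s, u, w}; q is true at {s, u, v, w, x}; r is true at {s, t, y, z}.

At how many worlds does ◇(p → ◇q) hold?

s: successors {s, t, u, w, y, z}; p → ◇q there: s:T, t:T, u:T, w:T, y:T, z:T. ✓
t: successors {s, u, w, x, y, z}; p → ◇q there: s:T, u:T, w:T, x:T, y:T, z:T. ✓
u: successors {s, t, w, x, z}; p → ◇q there: s:T, t:T, w:T, x:T, z:T. ✓
v: successors {s, t, v, w, x, y, z}; p → ◇q there: s:T, t:T, v:T, w:T, x:T, y:T, z:T. ✓
w: successors {s, t, v, y}; p → ◇q there: s:T, t:T, v:T, y:T. ✓
x: successors {s, t, u, w, x, y}; p → ◇q there: s:T, t:T, u:T, w:T, x:T, y:T. ✓
y: successors {s, t, z}; p → ◇q there: s:T, t:T, z:T. ✓
z: successors {s, t, u, v, w, y}; p → ◇q there: s:T, t:T, u:T, v:T, w:T, y:T. ✓
Satisfying worlds: {s, t, u, v, w, x, y, z}.

8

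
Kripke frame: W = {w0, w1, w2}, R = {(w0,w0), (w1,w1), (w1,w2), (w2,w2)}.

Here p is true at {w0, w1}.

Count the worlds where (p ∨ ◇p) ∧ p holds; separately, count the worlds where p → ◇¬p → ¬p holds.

2 and 2

For (p ∨ ◇p) ∧ p:
w0: p ∨ ◇p is T, p is T. ✓
w1: p ∨ ◇p is T, p is T. ✓
w2: p ∨ ◇p is F, p is F. ✗
— 2 worlds.
For p → ◇¬p → ¬p:
w0: p is T, ◇¬p → ¬p is T. ✓
w1: p is T, ◇¬p → ¬p is F. ✗
w2: p is F, ◇¬p → ¬p is T. ✓
— 2 worlds.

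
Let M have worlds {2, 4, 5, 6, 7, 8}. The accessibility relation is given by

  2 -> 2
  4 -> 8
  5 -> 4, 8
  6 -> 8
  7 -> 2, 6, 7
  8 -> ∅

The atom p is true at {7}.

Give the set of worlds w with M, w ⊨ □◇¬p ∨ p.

{2, 7, 8}

2: □◇¬p is T, p is F. ✓
4: □◇¬p is F, p is F. ✗
5: □◇¬p is F, p is F. ✗
6: □◇¬p is F, p is F. ✗
7: □◇¬p is T, p is T. ✓
8: □◇¬p is T, p is F. ✓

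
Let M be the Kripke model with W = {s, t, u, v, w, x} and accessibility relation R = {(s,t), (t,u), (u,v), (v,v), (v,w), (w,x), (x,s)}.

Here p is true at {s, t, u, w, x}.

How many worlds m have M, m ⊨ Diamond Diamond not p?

3

s: successors {t}; Diamond not p there: t:F. ✗
t: successors {u}; Diamond not p there: u:T. ✓
u: successors {v}; Diamond not p there: v:T. ✓
v: successors {v, w}; Diamond not p there: v:T, w:F. ✓
w: successors {x}; Diamond not p there: x:F. ✗
x: successors {s}; Diamond not p there: s:F. ✗
Satisfying worlds: {t, u, v}.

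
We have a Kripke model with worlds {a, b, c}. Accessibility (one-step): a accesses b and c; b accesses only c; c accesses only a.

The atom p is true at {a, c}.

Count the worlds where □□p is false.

a: successors {b, c}; □p there: b:T, c:T. ✓
b: successors {c}; □p there: c:T. ✓
c: successors {a}; □p there: a:F. ✗
Satisfying worlds: {a, b}.
So □□p fails at the other 1 world.

1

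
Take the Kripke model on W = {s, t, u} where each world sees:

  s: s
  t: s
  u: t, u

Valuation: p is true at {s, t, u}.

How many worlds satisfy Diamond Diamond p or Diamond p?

3

s: Diamond Diamond p is T, Diamond p is T. ✓
t: Diamond Diamond p is T, Diamond p is T. ✓
u: Diamond Diamond p is T, Diamond p is T. ✓
Satisfying worlds: {s, t, u}.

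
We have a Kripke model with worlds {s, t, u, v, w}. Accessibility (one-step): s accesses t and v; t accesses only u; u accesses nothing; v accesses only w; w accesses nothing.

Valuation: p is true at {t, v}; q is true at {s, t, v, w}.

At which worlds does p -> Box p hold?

s: p is F, Box p is T. ✓
t: p is T, Box p is F. ✗
u: p is F, Box p is T. ✓
v: p is T, Box p is F. ✗
w: p is F, Box p is T. ✓

{s, u, w}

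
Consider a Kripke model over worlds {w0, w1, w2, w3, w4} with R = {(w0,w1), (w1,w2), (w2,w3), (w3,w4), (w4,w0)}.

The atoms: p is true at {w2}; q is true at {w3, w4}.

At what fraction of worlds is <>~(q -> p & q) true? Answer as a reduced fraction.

w0: successors {w1}; ~(q -> p & q) there: w1:F. ✗
w1: successors {w2}; ~(q -> p & q) there: w2:F. ✗
w2: successors {w3}; ~(q -> p & q) there: w3:T. ✓
w3: successors {w4}; ~(q -> p & q) there: w4:T. ✓
w4: successors {w0}; ~(q -> p & q) there: w0:F. ✗
That's 2 of 5 worlds, so 2/5.

2/5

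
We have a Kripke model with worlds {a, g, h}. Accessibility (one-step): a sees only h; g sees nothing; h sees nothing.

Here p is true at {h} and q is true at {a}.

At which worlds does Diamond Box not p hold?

{a}

a: successors {h}; Box not p there: h:T. ✓
g: no successors, so Diamond Box not p fails. ✗
h: no successors, so Diamond Box not p fails. ✗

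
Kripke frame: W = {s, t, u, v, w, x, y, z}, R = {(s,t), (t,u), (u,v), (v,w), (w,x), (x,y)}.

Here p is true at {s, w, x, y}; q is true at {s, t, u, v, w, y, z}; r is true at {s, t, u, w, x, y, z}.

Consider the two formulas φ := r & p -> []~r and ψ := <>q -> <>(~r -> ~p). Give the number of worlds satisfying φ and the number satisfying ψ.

For r & p -> []~r:
s: r & p is T, []~r is F. ✗
t: r & p is F, []~r is F. ✓
u: r & p is F, []~r is T. ✓
v: r & p is F, []~r is F. ✓
w: r & p is T, []~r is F. ✗
x: r & p is T, []~r is F. ✗
y: r & p is T, []~r is T. ✓
z: r & p is F, []~r is T. ✓
— 5 worlds.
For <>q -> <>(~r -> ~p):
s: <>q is T, <>(~r -> ~p) is T. ✓
t: <>q is T, <>(~r -> ~p) is T. ✓
u: <>q is T, <>(~r -> ~p) is T. ✓
v: <>q is T, <>(~r -> ~p) is T. ✓
w: <>q is F, <>(~r -> ~p) is T. ✓
x: <>q is T, <>(~r -> ~p) is T. ✓
y: <>q is F, <>(~r -> ~p) is F. ✓
z: <>q is F, <>(~r -> ~p) is F. ✓
— 8 worlds.

5 and 8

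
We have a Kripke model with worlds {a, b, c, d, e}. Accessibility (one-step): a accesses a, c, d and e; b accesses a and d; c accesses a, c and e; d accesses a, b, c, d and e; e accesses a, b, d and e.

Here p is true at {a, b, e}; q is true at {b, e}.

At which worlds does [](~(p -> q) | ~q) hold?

{b}

a: successors {a, c, d, e}; ~(p -> q) | ~q there: a:T, c:T, d:T, e:F. ✗
b: successors {a, d}; ~(p -> q) | ~q there: a:T, d:T. ✓
c: successors {a, c, e}; ~(p -> q) | ~q there: a:T, c:T, e:F. ✗
d: successors {a, b, c, d, e}; ~(p -> q) | ~q there: a:T, b:F, c:T, d:T, e:F. ✗
e: successors {a, b, d, e}; ~(p -> q) | ~q there: a:T, b:F, d:T, e:F. ✗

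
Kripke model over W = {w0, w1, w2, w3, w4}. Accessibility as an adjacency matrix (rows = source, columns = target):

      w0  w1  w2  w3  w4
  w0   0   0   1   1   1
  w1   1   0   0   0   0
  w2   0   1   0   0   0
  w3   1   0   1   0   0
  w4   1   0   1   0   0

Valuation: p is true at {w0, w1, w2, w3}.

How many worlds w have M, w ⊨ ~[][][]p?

w0: [][][]p is F. ✓
w1: [][][]p is T. ✗
w2: [][][]p is F. ✓
w3: [][][]p is T. ✗
w4: [][][]p is T. ✗
Satisfying worlds: {w0, w2}.

2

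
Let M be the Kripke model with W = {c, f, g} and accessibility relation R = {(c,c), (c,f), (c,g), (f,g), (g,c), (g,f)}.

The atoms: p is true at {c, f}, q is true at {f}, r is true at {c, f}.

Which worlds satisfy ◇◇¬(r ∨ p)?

{c, g}

c: successors {c, f, g}; ◇¬(r ∨ p) there: c:T, f:T, g:F. ✓
f: successors {g}; ◇¬(r ∨ p) there: g:F. ✗
g: successors {c, f}; ◇¬(r ∨ p) there: c:T, f:T. ✓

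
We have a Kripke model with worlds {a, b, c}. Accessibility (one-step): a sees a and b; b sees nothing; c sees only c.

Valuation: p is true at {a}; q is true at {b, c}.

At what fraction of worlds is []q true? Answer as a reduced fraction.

2/3

a: successors {a, b}; q there: a:F, b:T. ✗
b: no successors, so []q holds vacuously. ✓
c: successors {c}; q there: c:T. ✓
That's 2 of 3 worlds, so 2/3.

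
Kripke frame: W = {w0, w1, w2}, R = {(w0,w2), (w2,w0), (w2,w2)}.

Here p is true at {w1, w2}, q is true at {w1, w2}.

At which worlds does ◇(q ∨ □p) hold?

w0: successors {w2}; q ∨ □p there: w2:T. ✓
w1: no successors, so ◇(q ∨ □p) fails. ✗
w2: successors {w0, w2}; q ∨ □p there: w0:T, w2:T. ✓

{w0, w2}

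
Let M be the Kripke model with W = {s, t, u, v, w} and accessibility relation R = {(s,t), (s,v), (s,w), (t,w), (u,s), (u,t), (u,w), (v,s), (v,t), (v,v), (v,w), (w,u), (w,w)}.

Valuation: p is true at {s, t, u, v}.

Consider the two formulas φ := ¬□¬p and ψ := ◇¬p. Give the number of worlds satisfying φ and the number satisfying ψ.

For ¬□¬p:
s: □¬p is F. ✓
t: □¬p is T. ✗
u: □¬p is F. ✓
v: □¬p is F. ✓
w: □¬p is F. ✓
— 4 worlds.
For ◇¬p:
s: successors {t, v, w}; ¬p there: t:F, v:F, w:T. ✓
t: successors {w}; ¬p there: w:T. ✓
u: successors {s, t, w}; ¬p there: s:F, t:F, w:T. ✓
v: successors {s, t, v, w}; ¬p there: s:F, t:F, v:F, w:T. ✓
w: successors {u, w}; ¬p there: u:F, w:T. ✓
— 5 worlds.

4 and 5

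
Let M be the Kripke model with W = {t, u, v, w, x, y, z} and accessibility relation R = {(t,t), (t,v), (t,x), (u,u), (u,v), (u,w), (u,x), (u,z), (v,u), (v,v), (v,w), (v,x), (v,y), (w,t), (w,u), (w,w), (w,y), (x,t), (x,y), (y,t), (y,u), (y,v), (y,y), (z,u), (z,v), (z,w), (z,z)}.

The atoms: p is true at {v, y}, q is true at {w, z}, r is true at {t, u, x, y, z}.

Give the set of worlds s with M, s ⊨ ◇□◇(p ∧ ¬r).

{t, u, v, w, x, y}

t: successors {t, v, x}; □◇(p ∧ ¬r) there: t:F, v:F, x:T. ✓
u: successors {u, v, w, x, z}; □◇(p ∧ ¬r) there: u:F, v:F, w:F, x:T, z:F. ✓
v: successors {u, v, w, x, y}; □◇(p ∧ ¬r) there: u:F, v:F, w:F, x:T, y:T. ✓
w: successors {t, u, w, y}; □◇(p ∧ ¬r) there: t:F, u:F, w:F, y:T. ✓
x: successors {t, y}; □◇(p ∧ ¬r) there: t:F, y:T. ✓
y: successors {t, u, v, y}; □◇(p ∧ ¬r) there: t:F, u:F, v:F, y:T. ✓
z: successors {u, v, w, z}; □◇(p ∧ ¬r) there: u:F, v:F, w:F, z:F. ✗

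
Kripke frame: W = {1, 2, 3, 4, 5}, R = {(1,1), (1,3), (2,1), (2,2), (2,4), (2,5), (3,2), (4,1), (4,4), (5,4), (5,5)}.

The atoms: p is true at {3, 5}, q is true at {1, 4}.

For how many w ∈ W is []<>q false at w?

1: successors {1, 3}; <>q there: 1:T, 3:F. ✗
2: successors {1, 2, 4, 5}; <>q there: 1:T, 2:T, 4:T, 5:T. ✓
3: successors {2}; <>q there: 2:T. ✓
4: successors {1, 4}; <>q there: 1:T, 4:T. ✓
5: successors {4, 5}; <>q there: 4:T, 5:T. ✓
Satisfying worlds: {2, 3, 4, 5}.
So []<>q fails at the other 1 world.

1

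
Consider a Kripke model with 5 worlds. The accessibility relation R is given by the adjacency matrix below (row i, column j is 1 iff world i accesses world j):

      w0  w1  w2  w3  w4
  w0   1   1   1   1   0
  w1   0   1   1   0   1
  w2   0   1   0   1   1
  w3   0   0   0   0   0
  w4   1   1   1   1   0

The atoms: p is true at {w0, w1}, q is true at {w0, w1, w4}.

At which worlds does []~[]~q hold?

{w1, w3}

w0: successors {w0, w1, w2, w3}; ~[]~q there: w0:T, w1:T, w2:T, w3:F. ✗
w1: successors {w1, w2, w4}; ~[]~q there: w1:T, w2:T, w4:T. ✓
w2: successors {w1, w3, w4}; ~[]~q there: w1:T, w3:F, w4:T. ✗
w3: no successors, so []~[]~q holds vacuously. ✓
w4: successors {w0, w1, w2, w3}; ~[]~q there: w0:T, w1:T, w2:T, w3:F. ✗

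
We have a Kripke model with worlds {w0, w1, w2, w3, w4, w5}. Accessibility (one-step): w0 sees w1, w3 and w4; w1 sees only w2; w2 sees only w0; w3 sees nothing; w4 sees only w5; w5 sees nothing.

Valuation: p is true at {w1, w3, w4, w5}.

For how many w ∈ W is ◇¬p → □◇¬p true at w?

w0: ◇¬p is F, □◇¬p is F. ✓
w1: ◇¬p is T, □◇¬p is T. ✓
w2: ◇¬p is T, □◇¬p is F. ✗
w3: ◇¬p is F, □◇¬p is T. ✓
w4: ◇¬p is F, □◇¬p is F. ✓
w5: ◇¬p is F, □◇¬p is T. ✓
Satisfying worlds: {w0, w1, w3, w4, w5}.

5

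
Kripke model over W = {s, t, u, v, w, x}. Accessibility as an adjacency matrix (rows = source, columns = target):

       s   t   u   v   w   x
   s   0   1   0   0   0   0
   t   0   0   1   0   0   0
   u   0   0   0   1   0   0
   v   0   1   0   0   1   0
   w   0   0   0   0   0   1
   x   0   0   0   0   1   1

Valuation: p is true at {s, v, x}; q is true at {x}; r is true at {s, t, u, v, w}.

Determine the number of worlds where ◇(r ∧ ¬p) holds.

s: successors {t}; r ∧ ¬p there: t:T. ✓
t: successors {u}; r ∧ ¬p there: u:T. ✓
u: successors {v}; r ∧ ¬p there: v:F. ✗
v: successors {t, w}; r ∧ ¬p there: t:T, w:T. ✓
w: successors {x}; r ∧ ¬p there: x:F. ✗
x: successors {w, x}; r ∧ ¬p there: w:T, x:F. ✓
Satisfying worlds: {s, t, v, x}.

4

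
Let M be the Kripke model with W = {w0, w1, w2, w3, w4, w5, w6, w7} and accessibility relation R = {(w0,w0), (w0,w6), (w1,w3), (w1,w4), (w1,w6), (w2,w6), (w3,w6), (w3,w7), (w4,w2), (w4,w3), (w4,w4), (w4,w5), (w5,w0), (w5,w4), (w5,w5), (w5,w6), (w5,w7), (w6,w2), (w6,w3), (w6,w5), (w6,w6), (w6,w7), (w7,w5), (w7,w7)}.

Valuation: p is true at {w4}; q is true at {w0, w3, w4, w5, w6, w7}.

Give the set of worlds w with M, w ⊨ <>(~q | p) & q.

w0: <>(~q | p) is F, q is T. ✗
w1: <>(~q | p) is T, q is F. ✗
w2: <>(~q | p) is F, q is F. ✗
w3: <>(~q | p) is F, q is T. ✗
w4: <>(~q | p) is T, q is T. ✓
w5: <>(~q | p) is T, q is T. ✓
w6: <>(~q | p) is T, q is T. ✓
w7: <>(~q | p) is F, q is T. ✗

{w4, w5, w6}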